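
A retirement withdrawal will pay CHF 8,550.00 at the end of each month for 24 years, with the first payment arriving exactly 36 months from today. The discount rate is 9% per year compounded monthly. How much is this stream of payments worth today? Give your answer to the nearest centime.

Ordinary annuity of 288 payments, first payment at period 36.
Periodic rate r = 0.09/12 per month; n is counted in months.
The ordinary-annuity PV formula values the stream one period before the first payment (period 35); discount that back 35 periods:
PV₀ = 8,550 × [1 − (1+r)^−288] / r × (1+r)^−35 = CHF 775,627.59

CHF 775,627.59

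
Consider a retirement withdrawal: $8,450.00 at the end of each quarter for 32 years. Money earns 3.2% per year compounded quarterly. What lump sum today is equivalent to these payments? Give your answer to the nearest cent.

This is an ordinary annuity: 128 payments of $8,450.00 at the end of each quarter.
Periodic rate r = 0.032/4 per quarter; n is counted in quarters.
PV = PMT × [(1 − (1+r)^−n)/r] = 8,450 × [1 − (1+r)^−128] / r = $675,343.30

$675,343.30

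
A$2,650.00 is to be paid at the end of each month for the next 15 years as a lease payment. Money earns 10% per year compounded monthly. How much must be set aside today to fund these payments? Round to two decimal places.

A$246,602.21

This is an ordinary annuity: 180 payments of A$2,650.00 at the end of each month.
Periodic rate r = 0.1/12 per month; n is counted in months.
PV = PMT × [(1 − (1+r)^−n)/r] = 2,650 × [1 − (1+r)^−180] / r = A$246,602.21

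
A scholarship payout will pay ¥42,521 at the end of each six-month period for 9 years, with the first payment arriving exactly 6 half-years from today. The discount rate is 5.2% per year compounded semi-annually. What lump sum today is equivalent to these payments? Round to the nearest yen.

Ordinary annuity of 18 payments, first payment at period 6.
Periodic rate r = 0.052/2 per half-year; n is counted in half-years.
The ordinary-annuity PV formula values the stream one period before the first payment (period 5); discount that back 5 periods:
PV₀ = 42,521 × [1 − (1+r)^−18] / r × (1+r)^−5 = ¥532,210

¥532,210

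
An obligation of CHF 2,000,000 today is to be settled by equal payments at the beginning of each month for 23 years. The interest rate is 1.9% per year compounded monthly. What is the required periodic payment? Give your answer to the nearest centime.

CHF 8,936.16

Level annuity due; solve PV = PMT × [(1 − (1+r)^−n)/r] × (1+r) for PMT.
Periodic rate r = 0.019/12 per month; n is counted in months.
With n = 276: PMT = 2,000,000 / ([(1 − (1+r)^−n)/r] × (1+r)) = CHF 8,936.16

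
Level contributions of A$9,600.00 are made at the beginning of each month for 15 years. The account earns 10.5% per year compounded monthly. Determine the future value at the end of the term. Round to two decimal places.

This is an annuity due: 180 deposits of A$9,600.00 at the beginning of each month.
Periodic rate r = 0.105/12 per month; n is counted in months.
FV = PMT × [((1+r)^n − 1)/r] × (1+r) = 9,600 × [(1+r)^180 − 1] / r × (1+r) = A$4,203,144.63

A$4,203,144.63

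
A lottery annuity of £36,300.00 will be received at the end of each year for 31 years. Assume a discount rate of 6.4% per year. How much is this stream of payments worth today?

£484,291.00

This is an ordinary annuity: 31 payments of £36,300.00 at the end of each year.
Periodic rate r = 0.064 per year.
PV = PMT × [(1 − (1+r)^−n)/r] = 36,300 × [1 − (1+r)^−31] / r = £484,291.00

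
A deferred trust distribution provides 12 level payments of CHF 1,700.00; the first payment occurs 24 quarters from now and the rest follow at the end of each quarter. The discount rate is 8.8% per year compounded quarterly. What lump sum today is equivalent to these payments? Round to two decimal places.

Ordinary annuity of 12 payments, first payment at period 24.
Periodic rate r = 0.088/4 per quarter; n is counted in quarters.
The ordinary-annuity PV formula values the stream one period before the first payment (period 23); discount that back 23 periods:
PV₀ = 1,700 × [1 − (1+r)^−12] / r × (1+r)^−23 = CHF 10,765.98

CHF 10,765.98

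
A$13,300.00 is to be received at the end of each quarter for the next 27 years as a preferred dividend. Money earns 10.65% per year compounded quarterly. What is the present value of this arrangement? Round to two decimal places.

A$470,283.35

This is an ordinary annuity: 108 payments of A$13,300.00 at the end of each quarter.
Periodic rate r = 0.1065/4 per quarter; n is counted in quarters.
PV = PMT × [(1 − (1+r)^−n)/r] = 13,300 × [1 − (1+r)^−108] / r = A$470,283.35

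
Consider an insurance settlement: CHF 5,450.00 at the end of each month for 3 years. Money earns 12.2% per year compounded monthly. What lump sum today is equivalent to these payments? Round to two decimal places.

This is an ordinary annuity: 36 payments of CHF 5,450.00 at the end of each month.
Periodic rate r = 0.122/12 per month; n is counted in months.
PV = PMT × [(1 − (1+r)^−n)/r] = 5,450 × [1 − (1+r)^−36] / r = CHF 163,614.95

CHF 163,614.95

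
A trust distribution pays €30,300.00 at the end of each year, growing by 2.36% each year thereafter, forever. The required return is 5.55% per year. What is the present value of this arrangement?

Periodic rate r = 0.0555 per year.
Growing perpetuity (Gordon): PV = PMT₁ / (r − g) = 30,300 / (r − 0.0236) = €949,843.26.

€949,843.26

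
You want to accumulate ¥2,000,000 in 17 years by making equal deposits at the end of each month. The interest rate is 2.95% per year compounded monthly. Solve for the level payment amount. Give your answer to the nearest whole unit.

Level ordinary annuity; solve FV = PMT × [((1+r)^n − 1)/r] for PMT.
Periodic rate r = 0.0295/12 per month; n is counted in months.
With n = 204: PMT = 2,000,000 / ([((1+r)^n − 1)/r]) = ¥7,562

¥7,562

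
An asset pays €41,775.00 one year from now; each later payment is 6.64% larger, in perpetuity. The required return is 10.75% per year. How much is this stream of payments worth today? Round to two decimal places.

Periodic rate r = 0.1075 per year.
Growing perpetuity (Gordon): PV = PMT₁ / (r − g) = 41,775 / (r − 0.0664) = €1,016,423.36.

€1,016,423.36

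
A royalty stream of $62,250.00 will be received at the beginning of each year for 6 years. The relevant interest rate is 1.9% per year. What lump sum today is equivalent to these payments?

This is an annuity due: 6 payments of $62,250.00 at the beginning of each year.
Periodic rate r = 0.019 per year.
PV = PMT × [(1 − (1+r)^−n)/r] × (1+r) = 62,250 × [1 − (1+r)^−6] / r × (1+r) = $356,516.38

$356,516.38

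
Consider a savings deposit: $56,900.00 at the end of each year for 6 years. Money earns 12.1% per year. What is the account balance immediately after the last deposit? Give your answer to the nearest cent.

$462,921.64

This is an ordinary annuity: 6 deposits of $56,900.00 at the end of each year.
Periodic rate r = 0.121 per year.
FV = PMT × [((1+r)^n − 1)/r] = 56,900 × [(1+r)^6 − 1] / r = $462,921.64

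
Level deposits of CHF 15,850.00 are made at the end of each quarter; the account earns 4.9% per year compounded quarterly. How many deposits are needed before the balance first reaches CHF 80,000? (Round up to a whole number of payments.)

5 payments

Periodic rate r = 0.049/4 per quarter; n is counted in quarters.
Ordinary annuity FV: 80,000 = 15,850 × [((1+r)^n − 1)/r].
(1+r)^n = 1 + 80,000 × r / 15,850, so n = ln(1 + 80,000·r/15,850) / ln(1+r) = 4.93.
Round up to a whole number of payments: n = 5.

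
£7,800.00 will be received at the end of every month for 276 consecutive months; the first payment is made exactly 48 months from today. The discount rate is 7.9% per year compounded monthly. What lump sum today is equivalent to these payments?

£728,091.36

Ordinary annuity of 276 payments, first payment at period 48.
Periodic rate r = 0.079/12 per month; n is counted in months.
The ordinary-annuity PV formula values the stream one period before the first payment (period 47); discount that back 47 periods:
PV₀ = 7,800 × [1 − (1+r)^−276] / r × (1+r)^−47 = £728,091.36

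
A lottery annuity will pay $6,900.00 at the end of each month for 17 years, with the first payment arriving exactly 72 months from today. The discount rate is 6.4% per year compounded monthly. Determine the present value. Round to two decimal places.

Ordinary annuity of 204 payments, first payment at period 72.
Periodic rate r = 0.064/12 per month; n is counted in months.
The ordinary-annuity PV formula values the stream one period before the first payment (period 71); discount that back 71 periods:
PV₀ = 6,900 × [1 − (1+r)^−204] / r × (1+r)^−71 = $587,193.27

$587,193.27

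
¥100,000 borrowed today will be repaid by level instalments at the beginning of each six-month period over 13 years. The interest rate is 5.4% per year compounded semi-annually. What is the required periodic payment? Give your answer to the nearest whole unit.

¥5,260

Level annuity due; solve PV = PMT × [(1 − (1+r)^−n)/r] × (1+r) for PMT.
Periodic rate r = 0.054/2 per half-year; n is counted in half-years.
With n = 26: PMT = 100,000 / ([(1 − (1+r)^−n)/r] × (1+r)) = ¥5,260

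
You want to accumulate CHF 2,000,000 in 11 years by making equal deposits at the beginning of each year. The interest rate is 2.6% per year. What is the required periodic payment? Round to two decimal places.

Level annuity due; solve FV = PMT × [((1+r)^n − 1)/r] × (1+r) for PMT.
Periodic rate r = 0.026 per year.
With n = 11: PMT = 2,000,000 / ([((1+r)^n − 1)/r] × (1+r)) = CHF 155,354.37

CHF 155,354.37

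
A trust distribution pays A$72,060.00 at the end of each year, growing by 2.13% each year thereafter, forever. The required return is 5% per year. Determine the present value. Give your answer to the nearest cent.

Periodic rate r = 0.05 per year.
Growing perpetuity (Gordon): PV = PMT₁ / (r − g) = 72,060 / (r − 0.0213) = A$2,510,801.39.

A$2,510,801.39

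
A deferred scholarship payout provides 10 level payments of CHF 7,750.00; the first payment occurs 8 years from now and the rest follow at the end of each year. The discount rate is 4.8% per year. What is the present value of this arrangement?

CHF 43,522.73

Ordinary annuity of 10 payments, first payment at period 8.
Periodic rate r = 0.048 per year.
The ordinary-annuity PV formula values the stream one period before the first payment (period 7); discount that back 7 periods:
PV₀ = 7,750 × [1 − (1+r)^−10] / r × (1+r)^−7 = CHF 43,522.73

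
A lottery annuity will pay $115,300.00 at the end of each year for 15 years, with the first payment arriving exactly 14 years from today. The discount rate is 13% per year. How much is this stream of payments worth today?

Ordinary annuity of 15 payments, first payment at period 14.
Periodic rate r = 0.13 per year.
The ordinary-annuity PV formula values the stream one period before the first payment (period 13); discount that back 13 periods:
PV₀ = 115,300 × [1 − (1+r)^−15] / r × (1+r)^−13 = $152,125.48

$152,125.48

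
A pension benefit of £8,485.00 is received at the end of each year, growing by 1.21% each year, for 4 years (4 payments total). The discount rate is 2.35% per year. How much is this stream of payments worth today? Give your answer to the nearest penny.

£32,610.80

Periodic rate r = 0.0235 per year.
Growing ordinary annuity: PV = PMT₁ × [1 − ((1+g)/(1+r))^n] / (r − g) = 8,485 × [1 − ((1+0.0121)/(1+r))^4] / (r − 0.0121) = £32,610.80.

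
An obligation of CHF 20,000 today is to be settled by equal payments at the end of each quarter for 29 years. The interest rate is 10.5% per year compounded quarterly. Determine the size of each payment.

CHF 552.34

Level ordinary annuity; solve PV = PMT × [(1 − (1+r)^−n)/r] for PMT.
Periodic rate r = 0.105/4 per quarter; n is counted in quarters.
With n = 116: PMT = 20,000 / ([(1 − (1+r)^−n)/r]) = CHF 552.34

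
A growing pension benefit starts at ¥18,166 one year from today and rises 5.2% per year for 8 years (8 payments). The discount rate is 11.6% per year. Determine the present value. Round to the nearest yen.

Periodic rate r = 0.116 per year.
Growing ordinary annuity: PV = PMT₁ × [1 − ((1+g)/(1+r))^n] / (r − g) = 18,166 × [1 − ((1+0.052)/(1+r))^8] / (r − 0.052) = ¥106,877.

¥106,877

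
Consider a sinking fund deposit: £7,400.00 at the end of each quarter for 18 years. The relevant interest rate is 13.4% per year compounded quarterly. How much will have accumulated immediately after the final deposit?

This is an ordinary annuity: 72 deposits of £7,400.00 at the end of each quarter.
Periodic rate r = 0.134/4 per quarter; n is counted in quarters.
FV = PMT × [((1+r)^n − 1)/r] = 7,400 × [(1+r)^72 − 1] / r = £2,147,976.19

£2,147,976.19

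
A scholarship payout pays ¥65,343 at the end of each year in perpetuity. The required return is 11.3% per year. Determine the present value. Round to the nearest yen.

¥578,257

Periodic rate r = 0.113 per year.
Level perpetuity: PV = PMT / r = 65,343 / (0.113) = ¥578,257.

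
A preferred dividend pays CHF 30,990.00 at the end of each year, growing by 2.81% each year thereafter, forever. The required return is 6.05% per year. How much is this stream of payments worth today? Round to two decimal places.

CHF 956,481.48

Periodic rate r = 0.0605 per year.
Growing perpetuity (Gordon): PV = PMT₁ / (r − g) = 30,990 / (r − 0.0281) = CHF 956,481.48.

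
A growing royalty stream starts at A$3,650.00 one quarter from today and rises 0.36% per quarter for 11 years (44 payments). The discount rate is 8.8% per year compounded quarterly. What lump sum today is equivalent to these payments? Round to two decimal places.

Periodic rate r = 0.088/4 per quarter; n is counted in quarters.
Growing ordinary annuity: PV = PMT₁ × [1 − ((1+g)/(1+r))^n] / (r − g) = 3,650 × [1 − ((1+0.0036)/(1+r))^44] / (r − 0.0036) = A$109,181.99.

A$109,181.99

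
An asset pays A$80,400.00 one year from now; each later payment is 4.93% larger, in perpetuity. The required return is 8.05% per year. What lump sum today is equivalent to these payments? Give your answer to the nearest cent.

Periodic rate r = 0.0805 per year.
Growing perpetuity (Gordon): PV = PMT₁ / (r − g) = 80,400 / (r − 0.0493) = A$2,576,923.08.

A$2,576,923.08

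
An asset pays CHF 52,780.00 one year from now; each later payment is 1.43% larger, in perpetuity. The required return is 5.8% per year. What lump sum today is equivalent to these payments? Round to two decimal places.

CHF 1,207,780.32

Periodic rate r = 0.058 per year.
Growing perpetuity (Gordon): PV = PMT₁ / (r − g) = 52,780 / (r − 0.0143) = CHF 1,207,780.32.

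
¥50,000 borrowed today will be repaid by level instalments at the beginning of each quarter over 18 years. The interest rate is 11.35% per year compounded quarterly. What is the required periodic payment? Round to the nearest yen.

Level annuity due; solve PV = PMT × [(1 − (1+r)^−n)/r] × (1+r) for PMT.
Periodic rate r = 0.1135/4 per quarter; n is counted in quarters.
With n = 72: PMT = 50,000 / ([(1 − (1+r)^−n)/r] × (1+r)) = ¥1,592

¥1,592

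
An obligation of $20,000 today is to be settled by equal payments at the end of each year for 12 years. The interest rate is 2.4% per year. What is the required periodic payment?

Level ordinary annuity; solve PV = PMT × [(1 − (1+r)^−n)/r] for PMT.
Periodic rate r = 0.024 per year.
With n = 12: PMT = 20,000 / ([(1 − (1+r)^−n)/r]) = $1,937.96

$1,937.96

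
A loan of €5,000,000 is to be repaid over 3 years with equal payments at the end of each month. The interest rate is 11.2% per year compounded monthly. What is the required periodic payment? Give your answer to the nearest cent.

Level ordinary annuity; solve PV = PMT × [(1 − (1+r)^−n)/r] for PMT.
Periodic rate r = 0.112/12 per month; n is counted in months.
With n = 36: PMT = 5,000,000 / ([(1 − (1+r)^−n)/r]) = €164,167.56

€164,167.56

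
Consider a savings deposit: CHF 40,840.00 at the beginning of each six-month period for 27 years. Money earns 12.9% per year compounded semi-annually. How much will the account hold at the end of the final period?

CHF 19,029,221.20

This is an annuity due: 54 deposits of CHF 40,840.00 at the beginning of each six-month period.
Periodic rate r = 0.129/2 per half-year; n is counted in half-years.
FV = PMT × [((1+r)^n − 1)/r] × (1+r) = 40,840 × [(1+r)^54 − 1] / r × (1+r) = CHF 19,029,221.20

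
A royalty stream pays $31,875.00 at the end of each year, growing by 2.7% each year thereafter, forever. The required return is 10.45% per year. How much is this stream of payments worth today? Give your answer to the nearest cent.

Periodic rate r = 0.1045 per year.
Growing perpetuity (Gordon): PV = PMT₁ / (r − g) = 31,875 / (r − 0.027) = $411,290.32.

$411,290.32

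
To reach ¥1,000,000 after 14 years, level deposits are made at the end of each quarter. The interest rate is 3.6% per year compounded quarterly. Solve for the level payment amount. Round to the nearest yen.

Level ordinary annuity; solve FV = PMT × [((1+r)^n − 1)/r] for PMT.
Periodic rate r = 0.036/4 per quarter; n is counted in quarters.
With n = 56: PMT = 1,000,000 / ([((1+r)^n − 1)/r]) = ¥13,812

¥13,812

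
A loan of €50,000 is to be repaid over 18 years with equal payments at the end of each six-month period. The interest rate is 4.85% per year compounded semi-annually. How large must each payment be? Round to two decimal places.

Level ordinary annuity; solve PV = PMT × [(1 − (1+r)^−n)/r] for PMT.
Periodic rate r = 0.0485/2 per half-year; n is counted in half-years.
With n = 36: PMT = 50,000 / ([(1 − (1+r)^−n)/r]) = €2,098.01

€2,098.01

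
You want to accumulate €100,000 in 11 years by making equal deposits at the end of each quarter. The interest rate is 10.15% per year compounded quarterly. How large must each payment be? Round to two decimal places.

€1,261.25

Level ordinary annuity; solve FV = PMT × [((1+r)^n − 1)/r] for PMT.
Periodic rate r = 0.1015/4 per quarter; n is counted in quarters.
With n = 44: PMT = 100,000 / ([((1+r)^n − 1)/r]) = €1,261.25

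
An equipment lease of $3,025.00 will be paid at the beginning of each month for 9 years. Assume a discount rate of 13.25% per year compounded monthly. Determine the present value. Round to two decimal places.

$192,381.11

This is an annuity due: 108 payments of $3,025.00 at the beginning of each month.
Periodic rate r = 0.1325/12 per month; n is counted in months.
PV = PMT × [(1 − (1+r)^−n)/r] × (1+r) = 3,025 × [1 − (1+r)^−108] / r × (1+r) = $192,381.11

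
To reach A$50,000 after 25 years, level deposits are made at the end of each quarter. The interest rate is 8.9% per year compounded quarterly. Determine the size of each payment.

A$138.53

Level ordinary annuity; solve FV = PMT × [((1+r)^n − 1)/r] for PMT.
Periodic rate r = 0.089/4 per quarter; n is counted in quarters.
With n = 100: PMT = 50,000 / ([((1+r)^n − 1)/r]) = A$138.53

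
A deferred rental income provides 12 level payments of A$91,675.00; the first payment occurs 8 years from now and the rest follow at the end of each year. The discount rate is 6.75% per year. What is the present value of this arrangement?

Ordinary annuity of 12 payments, first payment at period 8.
Periodic rate r = 0.0675 per year.
The ordinary-annuity PV formula values the stream one period before the first payment (period 7); discount that back 7 periods:
PV₀ = 91,675 × [1 − (1+r)^−12] / r × (1+r)^−7 = A$467,143.17

A$467,143.17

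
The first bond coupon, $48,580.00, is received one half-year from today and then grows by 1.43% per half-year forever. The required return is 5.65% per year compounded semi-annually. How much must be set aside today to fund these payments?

$3,482,437.28

Periodic rate r = 0.0565/2 per half-year.
Growing perpetuity (Gordon): PV = PMT₁ / (r − g) = 48,580 / (r − 0.0143) = $3,482,437.28.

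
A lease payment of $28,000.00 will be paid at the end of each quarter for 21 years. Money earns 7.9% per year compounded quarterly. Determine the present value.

This is an ordinary annuity: 84 payments of $28,000.00 at the end of each quarter.
Periodic rate r = 0.079/4 per quarter; n is counted in quarters.
PV = PMT × [(1 − (1+r)^−n)/r] = 28,000 × [1 − (1+r)^−84] / r = $1,143,489.00

$1,143,489.00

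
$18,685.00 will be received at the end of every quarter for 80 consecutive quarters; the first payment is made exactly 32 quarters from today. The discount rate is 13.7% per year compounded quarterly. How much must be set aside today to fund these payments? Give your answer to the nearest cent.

$179,078.14

Ordinary annuity of 80 payments, first payment at period 32.
Periodic rate r = 0.137/4 per quarter; n is counted in quarters.
The ordinary-annuity PV formula values the stream one period before the first payment (period 31); discount that back 31 periods:
PV₀ = 18,685 × [1 − (1+r)^−80] / r × (1+r)^−31 = $179,078.14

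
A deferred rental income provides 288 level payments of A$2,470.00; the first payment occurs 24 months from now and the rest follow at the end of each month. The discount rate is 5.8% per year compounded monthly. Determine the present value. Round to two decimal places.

A$343,311.79

Ordinary annuity of 288 payments, first payment at period 24.
Periodic rate r = 0.058/12 per month; n is counted in months.
The ordinary-annuity PV formula values the stream one period before the first payment (period 23); discount that back 23 periods:
PV₀ = 2,470 × [1 − (1+r)^−288] / r × (1+r)^−23 = A$343,311.79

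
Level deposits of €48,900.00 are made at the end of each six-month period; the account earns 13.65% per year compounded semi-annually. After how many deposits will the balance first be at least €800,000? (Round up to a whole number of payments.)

12 payments

Periodic rate r = 0.1365/2 per half-year; n is counted in half-years.
Ordinary annuity FV: 800,000 = 48,900 × [((1+r)^n − 1)/r].
(1+r)^n = 1 + 800,000 × r / 48,900, so n = ln(1 + 800,000·r/48,900) / ln(1+r) = 11.36.
Round up to a whole number of payments: n = 12.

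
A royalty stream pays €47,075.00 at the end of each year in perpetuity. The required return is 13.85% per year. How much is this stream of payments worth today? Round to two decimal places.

Periodic rate r = 0.1385 per year.
Level perpetuity: PV = PMT / r = 47,075 / (0.1385) = €339,891.70.

€339,891.70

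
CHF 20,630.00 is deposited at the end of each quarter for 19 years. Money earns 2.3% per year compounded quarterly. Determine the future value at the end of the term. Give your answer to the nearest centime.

This is an ordinary annuity: 76 deposits of CHF 20,630.00 at the end of each quarter.
Periodic rate r = 0.023/4 per quarter; n is counted in quarters.
FV = PMT × [((1+r)^n − 1)/r] = 20,630 × [(1+r)^76 − 1] / r = CHF 1,959,382.77

CHF 1,959,382.77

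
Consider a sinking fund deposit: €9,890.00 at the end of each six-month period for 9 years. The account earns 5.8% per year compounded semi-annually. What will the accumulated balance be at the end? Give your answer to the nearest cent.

€229,490.99

This is an ordinary annuity: 18 deposits of €9,890.00 at the end of each six-month period.
Periodic rate r = 0.058/2 per half-year; n is counted in half-years.
FV = PMT × [((1+r)^n − 1)/r] = 9,890 × [(1+r)^18 − 1] / r = €229,490.99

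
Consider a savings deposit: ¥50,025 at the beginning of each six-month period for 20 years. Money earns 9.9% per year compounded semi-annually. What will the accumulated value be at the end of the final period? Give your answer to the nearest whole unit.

¥6,265,287

This is an annuity due: 40 deposits of ¥50,025 at the beginning of each six-month period.
Periodic rate r = 0.099/2 per half-year; n is counted in half-years.
FV = PMT × [((1+r)^n − 1)/r] × (1+r) = 50,025 × [(1+r)^40 − 1] / r × (1+r) = ¥6,265,287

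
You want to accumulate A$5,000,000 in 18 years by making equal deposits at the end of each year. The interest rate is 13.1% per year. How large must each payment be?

Level ordinary annuity; solve FV = PMT × [((1+r)^n − 1)/r] for PMT.
Periodic rate r = 0.131 per year.
With n = 18: PMT = 5,000,000 / ([((1+r)^n − 1)/r]) = A$80,180.15

A$80,180.15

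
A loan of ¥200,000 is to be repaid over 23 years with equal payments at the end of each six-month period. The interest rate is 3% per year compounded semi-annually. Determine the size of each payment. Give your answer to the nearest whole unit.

¥6,050

Level ordinary annuity; solve PV = PMT × [(1 − (1+r)^−n)/r] for PMT.
Periodic rate r = 0.03/2 per half-year; n is counted in half-years.
With n = 46: PMT = 200,000 / ([(1 − (1+r)^−n)/r]) = ¥6,050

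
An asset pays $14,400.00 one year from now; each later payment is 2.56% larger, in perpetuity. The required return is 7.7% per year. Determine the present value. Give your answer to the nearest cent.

Periodic rate r = 0.077 per year.
Growing perpetuity (Gordon): PV = PMT₁ / (r − g) = 14,400 / (r − 0.0256) = $280,155.64.

$280,155.64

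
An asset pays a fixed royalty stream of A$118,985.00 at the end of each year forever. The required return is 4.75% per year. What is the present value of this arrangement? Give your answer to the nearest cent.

A$2,504,947.37

Periodic rate r = 0.0475 per year.
Level perpetuity: PV = PMT / r = 118,985 / (0.0475) = A$2,504,947.37.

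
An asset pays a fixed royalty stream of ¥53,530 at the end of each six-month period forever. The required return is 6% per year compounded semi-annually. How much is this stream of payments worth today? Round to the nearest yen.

¥1,784,333

Periodic rate r = 0.06/2 per half-year.
Level perpetuity: PV = PMT / r = 53,530 / (0.06/2) = ¥1,784,333.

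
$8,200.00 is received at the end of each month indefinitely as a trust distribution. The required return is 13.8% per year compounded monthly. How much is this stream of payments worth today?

$713,043.48

Periodic rate r = 0.138/12 per month.
Level perpetuity: PV = PMT / r = 8,200 / (0.138/12) = $713,043.48.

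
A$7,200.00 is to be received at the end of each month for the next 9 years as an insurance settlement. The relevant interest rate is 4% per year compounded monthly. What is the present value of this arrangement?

A$652,116.68

This is an ordinary annuity: 108 payments of A$7,200.00 at the end of each month.
Periodic rate r = 0.04/12 per month; n is counted in months.
PV = PMT × [(1 − (1+r)^−n)/r] = 7,200 × [1 − (1+r)^−108] / r = A$652,116.68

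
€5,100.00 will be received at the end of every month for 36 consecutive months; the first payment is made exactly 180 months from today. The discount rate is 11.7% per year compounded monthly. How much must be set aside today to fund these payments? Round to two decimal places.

Ordinary annuity of 36 payments, first payment at period 180.
Periodic rate r = 0.117/12 per month; n is counted in months.
The ordinary-annuity PV formula values the stream one period before the first payment (period 179); discount that back 179 periods:
PV₀ = 5,100 × [1 − (1+r)^−36] / r × (1+r)^−179 = €27,154.32

€27,154.32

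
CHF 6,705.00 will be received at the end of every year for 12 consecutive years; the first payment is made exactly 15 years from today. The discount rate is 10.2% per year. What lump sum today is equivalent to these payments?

CHF 11,614.38

Ordinary annuity of 12 payments, first payment at period 15.
Periodic rate r = 0.102 per year.
The ordinary-annuity PV formula values the stream one period before the first payment (period 14); discount that back 14 periods:
PV₀ = 6,705 × [1 − (1+r)^−12] / r × (1+r)^−14 = CHF 11,614.38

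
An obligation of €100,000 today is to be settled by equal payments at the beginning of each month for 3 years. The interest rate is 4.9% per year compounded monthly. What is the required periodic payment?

€2,980.43

Level annuity due; solve PV = PMT × [(1 − (1+r)^−n)/r] × (1+r) for PMT.
Periodic rate r = 0.049/12 per month; n is counted in months.
With n = 36: PMT = 100,000 / ([(1 − (1+r)^−n)/r] × (1+r)) = €2,980.43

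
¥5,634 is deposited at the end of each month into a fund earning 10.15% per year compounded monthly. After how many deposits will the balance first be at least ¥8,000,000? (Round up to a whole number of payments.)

Periodic rate r = 0.1015/12 per month; n is counted in months.
Ordinary annuity FV: 8,000,000 = 5,634 × [((1+r)^n − 1)/r].
(1+r)^n = 1 + 8,000,000 × r / 5,634, so n = ln(1 + 8,000,000·r/5,634) / ln(1+r) = 304.62.
Round up to a whole number of payments: n = 305.

305 payments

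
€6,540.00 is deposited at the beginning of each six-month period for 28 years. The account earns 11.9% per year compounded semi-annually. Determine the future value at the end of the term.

This is an annuity due: 56 deposits of €6,540.00 at the beginning of each six-month period.
Periodic rate r = 0.119/2 per half-year; n is counted in half-years.
FV = PMT × [((1+r)^n − 1)/r] × (1+r) = 6,540 × [(1+r)^56 − 1] / r × (1+r) = €2,847,116.58

€2,847,116.58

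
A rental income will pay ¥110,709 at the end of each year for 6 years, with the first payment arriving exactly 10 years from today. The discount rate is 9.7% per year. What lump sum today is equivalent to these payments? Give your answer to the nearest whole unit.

¥211,429

Ordinary annuity of 6 payments, first payment at period 10.
Periodic rate r = 0.097 per year.
The ordinary-annuity PV formula values the stream one period before the first payment (period 9); discount that back 9 periods:
PV₀ = 110,709 × [1 − (1+r)^−6] / r × (1+r)^−9 = ¥211,429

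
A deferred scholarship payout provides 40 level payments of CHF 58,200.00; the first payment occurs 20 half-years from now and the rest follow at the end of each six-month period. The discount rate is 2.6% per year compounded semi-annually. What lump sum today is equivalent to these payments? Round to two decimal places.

Ordinary annuity of 40 payments, first payment at period 20.
Periodic rate r = 0.026/2 per half-year; n is counted in half-years.
The ordinary-annuity PV formula values the stream one period before the first payment (period 19); discount that back 19 periods:
PV₀ = 58,200 × [1 − (1+r)^−40] / r × (1+r)^−19 = CHF 1,413,273.96

CHF 1,413,273.96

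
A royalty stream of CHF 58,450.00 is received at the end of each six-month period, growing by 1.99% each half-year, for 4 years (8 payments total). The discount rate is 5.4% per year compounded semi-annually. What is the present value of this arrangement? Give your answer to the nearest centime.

Periodic rate r = 0.054/2 per half-year; n is counted in half-years.
Growing ordinary annuity: PV = PMT₁ × [1 − ((1+g)/(1+r))^n] / (r − g) = 58,450 × [1 − ((1+0.0199)/(1+r))^8] / (r − 0.0199) = CHF 444,440.82.

CHF 444,440.82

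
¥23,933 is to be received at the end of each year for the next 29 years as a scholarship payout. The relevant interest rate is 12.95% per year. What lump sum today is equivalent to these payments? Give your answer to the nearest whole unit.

¥179,403

This is an ordinary annuity: 29 payments of ¥23,933 at the end of each year.
Periodic rate r = 0.1295 per year.
PV = PMT × [(1 − (1+r)^−n)/r] = 23,933 × [1 − (1+r)^−29] / r = ¥179,403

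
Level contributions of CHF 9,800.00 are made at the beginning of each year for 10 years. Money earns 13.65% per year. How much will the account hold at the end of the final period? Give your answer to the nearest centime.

This is an annuity due: 10 deposits of CHF 9,800.00 at the beginning of each year.
Periodic rate r = 0.1365 per year.
FV = PMT × [((1+r)^n − 1)/r] × (1+r) = 9,800 × [(1+r)^10 − 1] / r × (1+r) = CHF 211,735.66

CHF 211,735.66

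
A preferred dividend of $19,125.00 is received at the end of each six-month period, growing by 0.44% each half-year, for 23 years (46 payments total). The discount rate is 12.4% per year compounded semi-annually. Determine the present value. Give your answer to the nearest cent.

$306,494.86

Periodic rate r = 0.124/2 per half-year; n is counted in half-years.
Growing ordinary annuity: PV = PMT₁ × [1 − ((1+g)/(1+r))^n] / (r − g) = 19,125 × [1 − ((1+0.0044)/(1+r))^46] / (r − 0.0044) = $306,494.86.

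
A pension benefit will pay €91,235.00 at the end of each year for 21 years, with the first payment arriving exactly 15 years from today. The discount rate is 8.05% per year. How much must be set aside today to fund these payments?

Ordinary annuity of 21 payments, first payment at period 15.
Periodic rate r = 0.0805 per year.
The ordinary-annuity PV formula values the stream one period before the first payment (period 14); discount that back 14 periods:
PV₀ = 91,235 × [1 − (1+r)^−21] / r × (1+r)^−14 = €307,948.50

€307,948.50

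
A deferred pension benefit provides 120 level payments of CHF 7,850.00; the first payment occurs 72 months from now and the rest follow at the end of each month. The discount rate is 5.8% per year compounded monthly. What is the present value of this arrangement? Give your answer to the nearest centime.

CHF 506,671.34

Ordinary annuity of 120 payments, first payment at period 72.
Periodic rate r = 0.058/12 per month; n is counted in months.
The ordinary-annuity PV formula values the stream one period before the first payment (period 71); discount that back 71 periods:
PV₀ = 7,850 × [1 − (1+r)^−120] / r × (1+r)^−71 = CHF 506,671.34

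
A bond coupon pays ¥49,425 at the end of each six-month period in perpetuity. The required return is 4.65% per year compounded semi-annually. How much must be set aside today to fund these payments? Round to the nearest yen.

Periodic rate r = 0.0465/2 per half-year.
Level perpetuity: PV = PMT / r = 49,425 / (0.0465/2) = ¥2,125,806.

¥2,125,806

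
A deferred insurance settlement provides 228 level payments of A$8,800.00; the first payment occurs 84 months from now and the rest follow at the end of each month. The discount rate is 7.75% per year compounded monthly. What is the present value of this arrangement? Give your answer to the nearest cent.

A$614,544.56

Ordinary annuity of 228 payments, first payment at period 84.
Periodic rate r = 0.0775/12 per month; n is counted in months.
The ordinary-annuity PV formula values the stream one period before the first payment (period 83); discount that back 83 periods:
PV₀ = 8,800 × [1 − (1+r)^−228] / r × (1+r)^−83 = A$614,544.56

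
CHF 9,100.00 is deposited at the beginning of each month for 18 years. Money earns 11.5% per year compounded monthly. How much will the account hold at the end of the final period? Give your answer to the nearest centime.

CHF 6,564,077.60

This is an annuity due: 216 deposits of CHF 9,100.00 at the beginning of each month.
Periodic rate r = 0.115/12 per month; n is counted in months.
FV = PMT × [((1+r)^n − 1)/r] × (1+r) = 9,100 × [(1+r)^216 − 1] / r × (1+r) = CHF 6,564,077.60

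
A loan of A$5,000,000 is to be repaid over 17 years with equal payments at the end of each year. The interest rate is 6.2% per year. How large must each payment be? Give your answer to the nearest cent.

Level ordinary annuity; solve PV = PMT × [(1 − (1+r)^−n)/r] for PMT.
Periodic rate r = 0.062 per year.
With n = 17: PMT = 5,000,000 / ([(1 − (1+r)^−n)/r]) = A$484,112.22

A$484,112.22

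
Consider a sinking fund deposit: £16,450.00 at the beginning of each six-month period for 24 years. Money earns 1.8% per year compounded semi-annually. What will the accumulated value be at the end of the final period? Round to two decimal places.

This is an annuity due: 48 deposits of £16,450.00 at the beginning of each six-month period.
Periodic rate r = 0.018/2 per half-year; n is counted in half-years.
FV = PMT × [((1+r)^n − 1)/r] × (1+r) = 16,450 × [(1+r)^48 − 1] / r × (1+r) = £991,016.86

£991,016.86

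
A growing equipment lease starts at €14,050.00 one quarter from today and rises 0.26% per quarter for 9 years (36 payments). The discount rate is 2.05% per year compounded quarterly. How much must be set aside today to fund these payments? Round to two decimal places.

Periodic rate r = 0.0205/4 per quarter; n is counted in quarters.
Growing ordinary annuity: PV = PMT₁ × [1 − ((1+g)/(1+r))^n] / (r − g) = 14,050 × [1 − ((1+0.0026)/(1+r))^36] / (r − 0.0026) = €481,715.30.

€481,715.30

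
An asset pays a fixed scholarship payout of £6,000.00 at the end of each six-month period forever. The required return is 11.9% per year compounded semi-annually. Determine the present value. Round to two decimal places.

£100,840.34

Periodic rate r = 0.119/2 per half-year.
Level perpetuity: PV = PMT / r = 6,000 / (0.119/2) = £100,840.34.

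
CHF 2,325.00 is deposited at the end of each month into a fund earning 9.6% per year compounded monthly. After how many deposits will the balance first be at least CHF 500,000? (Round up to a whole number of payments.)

126 payments

Periodic rate r = 0.096/12 per month; n is counted in months.
Ordinary annuity FV: 500,000 = 2,325 × [((1+r)^n − 1)/r].
(1+r)^n = 1 + 500,000 × r / 2,325, so n = ln(1 + 500,000·r/2,325) / ln(1+r) = 125.60.
Round up to a whole number of payments: n = 126.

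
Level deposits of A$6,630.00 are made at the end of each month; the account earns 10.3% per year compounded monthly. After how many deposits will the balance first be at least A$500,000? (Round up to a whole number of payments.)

59 payments

Periodic rate r = 0.103/12 per month; n is counted in months.
Ordinary annuity FV: 500,000 = 6,630 × [((1+r)^n − 1)/r].
(1+r)^n = 1 + 500,000 × r / 6,630, so n = ln(1 + 500,000·r/6,630) / ln(1+r) = 58.40.
Round up to a whole number of payments: n = 59.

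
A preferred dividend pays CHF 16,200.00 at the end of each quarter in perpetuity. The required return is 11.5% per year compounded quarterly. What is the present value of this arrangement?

Periodic rate r = 0.115/4 per quarter.
Level perpetuity: PV = PMT / r = 16,200 / (0.115/4) = CHF 563,478.26.

CHF 563,478.26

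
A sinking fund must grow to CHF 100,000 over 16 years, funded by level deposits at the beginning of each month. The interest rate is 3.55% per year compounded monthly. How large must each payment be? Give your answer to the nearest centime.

Level annuity due; solve FV = PMT × [((1+r)^n − 1)/r] × (1+r) for PMT.
Periodic rate r = 0.0355/12 per month; n is counted in months.
With n = 192: PMT = 100,000 / ([((1+r)^n − 1)/r] × (1+r)) = CHF 386.45

CHF 386.45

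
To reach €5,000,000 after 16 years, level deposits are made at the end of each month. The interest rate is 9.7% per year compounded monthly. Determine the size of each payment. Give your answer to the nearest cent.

€10,948.46

Level ordinary annuity; solve FV = PMT × [((1+r)^n − 1)/r] for PMT.
Periodic rate r = 0.097/12 per month; n is counted in months.
With n = 192: PMT = 5,000,000 / ([((1+r)^n − 1)/r]) = €10,948.46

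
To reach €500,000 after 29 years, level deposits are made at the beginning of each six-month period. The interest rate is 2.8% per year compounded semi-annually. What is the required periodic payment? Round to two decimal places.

Level annuity due; solve FV = PMT × [((1+r)^n − 1)/r] × (1+r) for PMT.
Periodic rate r = 0.028/2 per half-year; n is counted in half-years.
With n = 58: PMT = 500,000 / ([((1+r)^n − 1)/r] × (1+r)) = €5,568.30

€5,568.30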